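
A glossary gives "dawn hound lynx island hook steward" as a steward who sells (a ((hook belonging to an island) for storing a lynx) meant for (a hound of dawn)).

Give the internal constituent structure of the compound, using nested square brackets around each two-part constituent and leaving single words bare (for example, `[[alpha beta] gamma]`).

[[[dawn hound] [lynx [island hook]]] steward]

Whole compound: head "steward", modifier "dawn hound lynx island hook".
"dawn hound lynx island hook" → head "hook" (specifically "lynx island hook"), modifier "dawn hound".
"dawn hound" → head "hound", modifier "dawn".
"lynx island hook" → head "hook" (specifically "island hook"), modifier "lynx".
"island hook" → head "hook", modifier "island".
So the structure is [[[dawn hound] [lynx [island hook]]] steward].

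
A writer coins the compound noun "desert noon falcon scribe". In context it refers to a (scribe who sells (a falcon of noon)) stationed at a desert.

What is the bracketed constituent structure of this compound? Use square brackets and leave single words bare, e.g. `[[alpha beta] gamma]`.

[desert [[noon falcon] scribe]]

Whole compound: head "scribe" (specifically "noon falcon scribe"), modifier "desert".
"noon falcon scribe" → head "scribe", modifier "noon falcon".
"noon falcon" → head "falcon", modifier "noon".
So the structure is [desert [[noon falcon] scribe]].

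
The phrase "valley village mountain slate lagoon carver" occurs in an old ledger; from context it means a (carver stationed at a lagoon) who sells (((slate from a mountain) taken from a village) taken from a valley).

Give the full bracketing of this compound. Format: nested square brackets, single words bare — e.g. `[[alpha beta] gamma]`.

[[valley [village [mountain slate]]] [lagoon carver]]

The outermost head in the paraphrase is "carver" (specifically "lagoon carver"), modified by "valley village mountain slate".
Within "valley village mountain slate", the head is "slate" (specifically "village mountain slate") and the modifier is "valley".
Within "village mountain slate", the head is "slate" (specifically "mountain slate") and the modifier is "village".
Within "mountain slate", the head is "slate" and the modifier is "mountain".
Within "lagoon carver", the head is "carver" and the modifier is "lagoon".
So the structure is [[valley [village [mountain slate]]] [lagoon carver]].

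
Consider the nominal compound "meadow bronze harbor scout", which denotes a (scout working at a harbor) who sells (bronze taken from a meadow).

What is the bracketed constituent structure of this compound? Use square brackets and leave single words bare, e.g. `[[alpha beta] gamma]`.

[[meadow bronze] [harbor scout]]

Whole compound: head "scout" (specifically "harbor scout"), modifier "meadow bronze".
"meadow bronze" → head "bronze", modifier "meadow".
"harbor scout" → head "scout", modifier "harbor".
So the structure is [[meadow bronze] [harbor scout]].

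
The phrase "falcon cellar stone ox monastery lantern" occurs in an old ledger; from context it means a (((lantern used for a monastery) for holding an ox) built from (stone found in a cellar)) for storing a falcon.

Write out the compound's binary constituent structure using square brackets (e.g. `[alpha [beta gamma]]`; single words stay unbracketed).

At the top level: head "lantern" (specifically "cellar stone ox monastery lantern"); modifier "falcon".
Within "cellar stone ox monastery lantern", the head is "lantern" (specifically "ox monastery lantern") and the modifier is "cellar stone".
Within "cellar stone", the head is "stone" and the modifier is "cellar".
Within "ox monastery lantern", the head is "lantern" (specifically "monastery lantern") and the modifier is "ox".
Within "monastery lantern", the head is "lantern" and the modifier is "monastery".
Assembled: [falcon [[cellar stone] [ox [monastery lantern]]]].

[falcon [[cellar stone] [ox [monastery lantern]]]]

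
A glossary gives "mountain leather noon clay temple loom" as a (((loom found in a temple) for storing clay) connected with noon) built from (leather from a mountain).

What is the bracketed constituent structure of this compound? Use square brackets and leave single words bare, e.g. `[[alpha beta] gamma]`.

The outermost head in the paraphrase is "loom" (specifically "noon clay temple loom"), modified by "mountain leather".
"mountain leather" → head "leather", modifier "mountain".
"noon clay temple loom" → head "loom" (specifically "clay temple loom"), modifier "noon".
"clay temple loom" → head "loom" (specifically "temple loom"), modifier "clay".
"temple loom" → head "loom", modifier "temple".
Putting it together: [[mountain leather] [noon [clay [temple loom]]]].

[[mountain leather] [noon [clay [temple loom]]]]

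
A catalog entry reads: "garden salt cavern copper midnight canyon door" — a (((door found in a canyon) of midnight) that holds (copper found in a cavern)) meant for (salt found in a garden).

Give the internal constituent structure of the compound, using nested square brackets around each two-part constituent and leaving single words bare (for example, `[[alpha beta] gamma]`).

Overall it is a kind of door (specifically "cavern copper midnight canyon door"); the modifier is "garden salt".
Within "garden salt", the head is "salt" and the modifier is "garden".
Within "cavern copper midnight canyon door", the head is "door" (specifically "midnight canyon door") and the modifier is "cavern copper".
Within "cavern copper", the head is "copper" and the modifier is "cavern".
Within "midnight canyon door", the head is "door" (specifically "canyon door") and the modifier is "midnight".
Within "canyon door", the head is "door" and the modifier is "canyon".
Assembled: [[garden salt] [[cavern copper] [midnight [canyon door]]]].

[[garden salt] [[cavern copper] [midnight [canyon door]]]]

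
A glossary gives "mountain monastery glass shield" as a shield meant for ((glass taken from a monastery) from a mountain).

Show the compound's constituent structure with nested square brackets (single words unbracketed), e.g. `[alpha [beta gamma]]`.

The outermost head in the paraphrase is "shield", modified by "mountain monastery glass".
"mountain monastery glass" → head "glass" (specifically "monastery glass"), modifier "mountain".
"monastery glass" → head "glass", modifier "monastery".
Putting it together: [[mountain [monastery glass]] shield].

[[mountain [monastery glass]] shield]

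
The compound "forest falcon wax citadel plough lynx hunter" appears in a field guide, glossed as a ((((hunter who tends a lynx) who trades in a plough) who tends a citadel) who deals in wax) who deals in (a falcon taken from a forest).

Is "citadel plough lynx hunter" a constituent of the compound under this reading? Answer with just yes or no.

The paraphrase groups the words so that "citadel plough lynx hunter" is one unit: it corresponds to a single parenthesized sub-phrase.
The full structure is [[forest falcon] [wax [citadel [plough [lynx hunter]]]]], in which [citadel plough lynx hunter] is a constituent.

yes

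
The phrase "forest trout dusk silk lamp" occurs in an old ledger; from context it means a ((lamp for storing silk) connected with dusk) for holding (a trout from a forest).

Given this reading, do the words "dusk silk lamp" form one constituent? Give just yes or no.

yes

The paraphrase groups the words so that "dusk silk lamp" is one unit: it corresponds to a single parenthesized sub-phrase.
The full structure is [[forest trout] [dusk [silk lamp]]], in which [dusk silk lamp] is a constituent.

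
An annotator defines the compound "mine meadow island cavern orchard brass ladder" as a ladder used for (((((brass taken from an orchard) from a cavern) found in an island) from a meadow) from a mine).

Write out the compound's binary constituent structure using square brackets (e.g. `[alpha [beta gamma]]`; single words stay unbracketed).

[[mine [meadow [island [cavern [orchard brass]]]]] ladder]

Overall it is a kind of ladder; the modifier is "mine meadow island cavern orchard brass".
Inside "mine meadow island cavern orchard brass": head "brass" (specifically "meadow island cavern orchard brass"), modifier "mine".
Inside "meadow island cavern orchard brass": head "brass" (specifically "island cavern orchard brass"), modifier "meadow".
Inside "island cavern orchard brass": head "brass" (specifically "cavern orchard brass"), modifier "island".
Inside "cavern orchard brass": head "brass" (specifically "orchard brass"), modifier "cavern".
Inside "orchard brass": head "brass", modifier "orchard".
Assembled: [[mine [meadow [island [cavern [orchard brass]]]]] ladder].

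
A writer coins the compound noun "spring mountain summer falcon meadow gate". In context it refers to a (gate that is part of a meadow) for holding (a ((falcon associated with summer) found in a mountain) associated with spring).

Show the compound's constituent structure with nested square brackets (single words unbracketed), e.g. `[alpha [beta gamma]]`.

[[spring [mountain [summer falcon]]] [meadow gate]]

At the top level: head "gate" (specifically "meadow gate"); modifier "spring mountain summer falcon".
"spring mountain summer falcon" → head "falcon" (specifically "mountain summer falcon"), modifier "spring".
"mountain summer falcon" → head "falcon" (specifically "summer falcon"), modifier "mountain".
"summer falcon" → head "falcon", modifier "summer".
"meadow gate" → head "gate", modifier "meadow".
So the structure is [[spring [mountain [summer falcon]]] [meadow gate]].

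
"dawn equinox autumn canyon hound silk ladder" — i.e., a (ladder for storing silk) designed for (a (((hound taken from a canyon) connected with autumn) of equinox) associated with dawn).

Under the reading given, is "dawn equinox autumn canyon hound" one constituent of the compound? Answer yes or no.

The paraphrase groups the words so that "dawn equinox autumn canyon hound" is one unit: it corresponds to a single parenthesized sub-phrase.
The full structure is [[dawn [equinox [autumn [canyon hound]]]] [silk ladder]], in which [dawn equinox autumn canyon hound] is a constituent.

yes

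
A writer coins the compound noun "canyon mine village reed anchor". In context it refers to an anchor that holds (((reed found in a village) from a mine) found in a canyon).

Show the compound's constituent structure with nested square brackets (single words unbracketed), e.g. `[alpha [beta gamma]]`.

The outermost head in the paraphrase is "anchor", modified by "canyon mine village reed".
"canyon mine village reed" → head "reed" (specifically "mine village reed"), modifier "canyon".
"mine village reed" → head "reed" (specifically "village reed"), modifier "mine".
"village reed" → head "reed", modifier "village".
Assembled: [[canyon [mine [village reed]]] anchor].

[[canyon [mine [village reed]]] anchor]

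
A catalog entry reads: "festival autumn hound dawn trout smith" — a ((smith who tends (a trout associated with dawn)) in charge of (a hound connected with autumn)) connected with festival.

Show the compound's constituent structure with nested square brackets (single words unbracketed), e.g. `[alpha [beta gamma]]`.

[festival [[autumn hound] [[dawn trout] smith]]]

The outermost head in the paraphrase is "smith" (specifically "autumn hound dawn trout smith"), modified by "festival".
Inside "autumn hound dawn trout smith": head "smith" (specifically "dawn trout smith"), modifier "autumn hound".
Inside "autumn hound": head "hound", modifier "autumn".
Inside "dawn trout smith": head "smith", modifier "dawn trout".
Inside "dawn trout": head "trout", modifier "dawn".
Putting it together: [festival [[autumn hound] [[dawn trout] smith]]].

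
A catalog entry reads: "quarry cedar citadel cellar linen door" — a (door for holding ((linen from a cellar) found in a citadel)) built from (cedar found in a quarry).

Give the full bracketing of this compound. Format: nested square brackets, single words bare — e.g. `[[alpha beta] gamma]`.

Overall it is a kind of door (specifically "citadel cellar linen door"); the modifier is "quarry cedar".
Within "quarry cedar", the head is "cedar" and the modifier is "quarry".
Within "citadel cellar linen door", the head is "door" and the modifier is "citadel cellar linen".
Within "citadel cellar linen", the head is "linen" (specifically "cellar linen") and the modifier is "citadel".
Within "cellar linen", the head is "linen" and the modifier is "cellar".
Assembled: [[quarry cedar] [[citadel [cellar linen]] door]].

[[quarry cedar] [[citadel [cellar linen]] door]]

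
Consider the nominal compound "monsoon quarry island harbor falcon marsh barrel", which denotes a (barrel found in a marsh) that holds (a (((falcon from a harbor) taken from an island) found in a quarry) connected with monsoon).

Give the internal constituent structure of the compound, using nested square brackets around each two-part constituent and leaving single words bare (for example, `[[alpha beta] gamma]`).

[[monsoon [quarry [island [harbor falcon]]]] [marsh barrel]]

The outermost head in the paraphrase is "barrel" (specifically "marsh barrel"), modified by "monsoon quarry island harbor falcon".
Within "monsoon quarry island harbor falcon", the head is "falcon" (specifically "quarry island harbor falcon") and the modifier is "monsoon".
Within "quarry island harbor falcon", the head is "falcon" (specifically "island harbor falcon") and the modifier is "quarry".
Within "island harbor falcon", the head is "falcon" (specifically "harbor falcon") and the modifier is "island".
Within "harbor falcon", the head is "falcon" and the modifier is "harbor".
Within "marsh barrel", the head is "barrel" and the modifier is "marsh".
Assembled: [[monsoon [quarry [island [harbor falcon]]]] [marsh barrel]].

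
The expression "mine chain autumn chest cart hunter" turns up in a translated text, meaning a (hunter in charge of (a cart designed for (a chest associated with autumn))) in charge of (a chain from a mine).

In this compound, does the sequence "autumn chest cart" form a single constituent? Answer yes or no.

yes

The paraphrase groups the words so that "autumn chest cart" is one unit: it corresponds to a single parenthesized sub-phrase.
The full structure is [[mine chain] [[[autumn chest] cart] hunter]], in which [autumn chest cart] is a constituent.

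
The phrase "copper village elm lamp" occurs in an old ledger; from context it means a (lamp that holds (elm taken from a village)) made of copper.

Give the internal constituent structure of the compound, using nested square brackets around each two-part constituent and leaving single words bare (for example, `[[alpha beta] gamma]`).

[copper [[village elm] lamp]]

At the top level: head "lamp" (specifically "village elm lamp"); modifier "copper".
Inside "village elm lamp": head "lamp", modifier "village elm".
Inside "village elm": head "elm", modifier "village".
Assembled: [copper [[village elm] lamp]].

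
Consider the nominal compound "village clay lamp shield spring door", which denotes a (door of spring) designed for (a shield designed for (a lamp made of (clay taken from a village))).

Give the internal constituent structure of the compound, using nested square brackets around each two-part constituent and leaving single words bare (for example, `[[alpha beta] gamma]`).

[[[[village clay] lamp] shield] [spring door]]

Whole compound: head "door" (specifically "spring door"), modifier "village clay lamp shield".
"village clay lamp shield" → head "shield", modifier "village clay lamp".
"village clay lamp" → head "lamp", modifier "village clay".
"village clay" → head "clay", modifier "village".
"spring door" → head "door", modifier "spring".
So the structure is [[[[village clay] lamp] shield] [spring door]].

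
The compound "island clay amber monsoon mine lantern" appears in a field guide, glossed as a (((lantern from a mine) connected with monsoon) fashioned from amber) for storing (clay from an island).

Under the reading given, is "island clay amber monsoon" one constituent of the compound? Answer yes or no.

The top-level split is [island clay] [amber monsoon mine lantern]; the full structure is [[island clay] [amber [monsoon [mine lantern]]]].
"island clay amber monsoon" straddles a constituent boundary, so it is not a single unit.

no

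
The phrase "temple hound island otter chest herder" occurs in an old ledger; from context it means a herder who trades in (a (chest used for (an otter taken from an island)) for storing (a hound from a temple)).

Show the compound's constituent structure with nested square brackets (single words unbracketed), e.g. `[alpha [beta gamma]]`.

At the top level: head "herder"; modifier "temple hound island otter chest".
Inside "temple hound island otter chest": head "chest" (specifically "island otter chest"), modifier "temple hound".
Inside "temple hound": head "hound", modifier "temple".
Inside "island otter chest": head "chest", modifier "island otter".
Inside "island otter": head "otter", modifier "island".
Putting it together: [[[temple hound] [[island otter] chest]] herder].

[[[temple hound] [[island otter] chest]] herder]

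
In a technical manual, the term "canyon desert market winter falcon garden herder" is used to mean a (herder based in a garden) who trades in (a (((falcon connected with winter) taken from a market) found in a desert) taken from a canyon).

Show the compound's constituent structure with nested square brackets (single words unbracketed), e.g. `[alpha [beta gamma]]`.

[[canyon [desert [market [winter falcon]]]] [garden herder]]

Whole compound: head "herder" (specifically "garden herder"), modifier "canyon desert market winter falcon".
"canyon desert market winter falcon" → head "falcon" (specifically "desert market winter falcon"), modifier "canyon".
"desert market winter falcon" → head "falcon" (specifically "market winter falcon"), modifier "desert".
"market winter falcon" → head "falcon" (specifically "winter falcon"), modifier "market".
"winter falcon" → head "falcon", modifier "winter".
"garden herder" → head "herder", modifier "garden".
Assembled: [[canyon [desert [market [winter falcon]]]] [garden herder]].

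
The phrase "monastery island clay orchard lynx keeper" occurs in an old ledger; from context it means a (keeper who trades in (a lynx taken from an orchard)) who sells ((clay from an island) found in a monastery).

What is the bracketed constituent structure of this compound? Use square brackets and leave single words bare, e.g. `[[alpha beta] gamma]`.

[[monastery [island clay]] [[orchard lynx] keeper]]

The outermost head in the paraphrase is "keeper" (specifically "orchard lynx keeper"), modified by "monastery island clay".
"monastery island clay" → head "clay" (specifically "island clay"), modifier "monastery".
"island clay" → head "clay", modifier "island".
"orchard lynx keeper" → head "keeper", modifier "orchard lynx".
"orchard lynx" → head "lynx", modifier "orchard".
Assembled: [[monastery [island clay]] [[orchard lynx] keeper]].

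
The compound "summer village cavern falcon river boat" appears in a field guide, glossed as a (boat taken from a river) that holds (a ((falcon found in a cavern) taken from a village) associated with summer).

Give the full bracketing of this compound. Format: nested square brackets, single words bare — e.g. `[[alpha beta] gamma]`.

[[summer [village [cavern falcon]]] [river boat]]

Whole compound: head "boat" (specifically "river boat"), modifier "summer village cavern falcon".
Within "summer village cavern falcon", the head is "falcon" (specifically "village cavern falcon") and the modifier is "summer".
Within "village cavern falcon", the head is "falcon" (specifically "cavern falcon") and the modifier is "village".
Within "cavern falcon", the head is "falcon" and the modifier is "cavern".
Within "river boat", the head is "boat" and the modifier is "river".
Putting it together: [[summer [village [cavern falcon]]] [river boat]].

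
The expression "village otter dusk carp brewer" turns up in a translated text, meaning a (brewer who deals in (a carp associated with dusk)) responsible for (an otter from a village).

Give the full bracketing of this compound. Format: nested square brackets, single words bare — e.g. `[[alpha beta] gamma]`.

[[village otter] [[dusk carp] brewer]]

The outermost head in the paraphrase is "brewer" (specifically "dusk carp brewer"), modified by "village otter".
Within "village otter", the head is "otter" and the modifier is "village".
Within "dusk carp brewer", the head is "brewer" and the modifier is "dusk carp".
Within "dusk carp", the head is "carp" and the modifier is "dusk".
Assembled: [[village otter] [[dusk carp] brewer]].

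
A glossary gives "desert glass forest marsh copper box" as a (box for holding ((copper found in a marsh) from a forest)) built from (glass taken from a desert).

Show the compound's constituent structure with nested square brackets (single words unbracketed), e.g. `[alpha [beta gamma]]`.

[[desert glass] [[forest [marsh copper]] box]]

At the top level: head "box" (specifically "forest marsh copper box"); modifier "desert glass".
Within "desert glass", the head is "glass" and the modifier is "desert".
Within "forest marsh copper box", the head is "box" and the modifier is "forest marsh copper".
Within "forest marsh copper", the head is "copper" (specifically "marsh copper") and the modifier is "forest".
Within "marsh copper", the head is "copper" and the modifier is "marsh".
So the structure is [[desert glass] [[forest [marsh copper]] box]].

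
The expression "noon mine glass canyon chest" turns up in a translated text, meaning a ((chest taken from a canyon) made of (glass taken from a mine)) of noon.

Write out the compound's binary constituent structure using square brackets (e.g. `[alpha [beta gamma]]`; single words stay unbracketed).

Overall it is a kind of chest (specifically "mine glass canyon chest"); the modifier is "noon".
Inside "mine glass canyon chest": head "chest" (specifically "canyon chest"), modifier "mine glass".
Inside "mine glass": head "glass", modifier "mine".
Inside "canyon chest": head "chest", modifier "canyon".
Assembled: [noon [[mine glass] [canyon chest]]].

[noon [[mine glass] [canyon chest]]]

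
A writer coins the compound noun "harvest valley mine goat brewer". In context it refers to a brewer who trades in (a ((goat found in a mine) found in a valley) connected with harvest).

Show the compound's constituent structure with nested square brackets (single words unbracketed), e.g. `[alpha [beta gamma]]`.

[[harvest [valley [mine goat]]] brewer]

Overall it is a kind of brewer; the modifier is "harvest valley mine goat".
Within "harvest valley mine goat", the head is "goat" (specifically "valley mine goat") and the modifier is "harvest".
Within "valley mine goat", the head is "goat" (specifically "mine goat") and the modifier is "valley".
Within "mine goat", the head is "goat" and the modifier is "mine".
Putting it together: [[harvest [valley [mine goat]]] brewer].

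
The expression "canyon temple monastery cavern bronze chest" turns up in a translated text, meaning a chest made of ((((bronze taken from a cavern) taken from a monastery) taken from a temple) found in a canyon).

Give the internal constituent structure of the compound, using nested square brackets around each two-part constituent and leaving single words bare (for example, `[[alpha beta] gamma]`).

The outermost head in the paraphrase is "chest", modified by "canyon temple monastery cavern bronze".
"canyon temple monastery cavern bronze" → head "bronze" (specifically "temple monastery cavern bronze"), modifier "canyon".
"temple monastery cavern bronze" → head "bronze" (specifically "monastery cavern bronze"), modifier "temple".
"monastery cavern bronze" → head "bronze" (specifically "cavern bronze"), modifier "monastery".
"cavern bronze" → head "bronze", modifier "cavern".
Putting it together: [[canyon [temple [monastery [cavern bronze]]]] chest].

[[canyon [temple [monastery [cavern bronze]]]] chest]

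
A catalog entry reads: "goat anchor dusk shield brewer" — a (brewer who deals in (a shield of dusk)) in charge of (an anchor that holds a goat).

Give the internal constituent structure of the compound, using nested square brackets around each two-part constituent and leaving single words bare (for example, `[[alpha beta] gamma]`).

[[goat anchor] [[dusk shield] brewer]]

The outermost head in the paraphrase is "brewer" (specifically "dusk shield brewer"), modified by "goat anchor".
Inside "goat anchor": head "anchor", modifier "goat".
Inside "dusk shield brewer": head "brewer", modifier "dusk shield".
Inside "dusk shield": head "shield", modifier "dusk".
Assembled: [[goat anchor] [[dusk shield] brewer]].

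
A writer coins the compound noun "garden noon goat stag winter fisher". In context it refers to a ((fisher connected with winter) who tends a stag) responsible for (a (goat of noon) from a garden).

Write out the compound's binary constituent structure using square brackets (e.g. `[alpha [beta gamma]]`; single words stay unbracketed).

[[garden [noon goat]] [stag [winter fisher]]]

Whole compound: head "fisher" (specifically "stag winter fisher"), modifier "garden noon goat".
Inside "garden noon goat": head "goat" (specifically "noon goat"), modifier "garden".
Inside "noon goat": head "goat", modifier "noon".
Inside "stag winter fisher": head "fisher" (specifically "winter fisher"), modifier "stag".
Inside "winter fisher": head "fisher", modifier "winter".
Assembled: [[garden [noon goat]] [stag [winter fisher]]].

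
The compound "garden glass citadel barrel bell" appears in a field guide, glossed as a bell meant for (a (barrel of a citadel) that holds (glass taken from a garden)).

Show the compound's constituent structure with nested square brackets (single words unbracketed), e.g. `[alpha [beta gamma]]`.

[[[garden glass] [citadel barrel]] bell]

At the top level: head "bell"; modifier "garden glass citadel barrel".
Within "garden glass citadel barrel", the head is "barrel" (specifically "citadel barrel") and the modifier is "garden glass".
Within "garden glass", the head is "glass" and the modifier is "garden".
Within "citadel barrel", the head is "barrel" and the modifier is "citadel".
Putting it together: [[[garden glass] [citadel barrel]] bell].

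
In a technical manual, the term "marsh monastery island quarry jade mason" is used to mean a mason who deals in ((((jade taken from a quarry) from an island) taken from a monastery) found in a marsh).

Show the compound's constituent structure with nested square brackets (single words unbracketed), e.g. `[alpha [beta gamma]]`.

Whole compound: head "mason", modifier "marsh monastery island quarry jade".
Within "marsh monastery island quarry jade", the head is "jade" (specifically "monastery island quarry jade") and the modifier is "marsh".
Within "monastery island quarry jade", the head is "jade" (specifically "island quarry jade") and the modifier is "monastery".
Within "island quarry jade", the head is "jade" (specifically "quarry jade") and the modifier is "island".
Within "quarry jade", the head is "jade" and the modifier is "quarry".
Putting it together: [[marsh [monastery [island [quarry jade]]]] mason].

[[marsh [monastery [island [quarry jade]]]] mason]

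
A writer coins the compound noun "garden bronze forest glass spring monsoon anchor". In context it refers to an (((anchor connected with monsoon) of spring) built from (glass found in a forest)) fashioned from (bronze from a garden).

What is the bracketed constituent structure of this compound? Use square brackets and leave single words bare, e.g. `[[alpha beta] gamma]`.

Whole compound: head "anchor" (specifically "forest glass spring monsoon anchor"), modifier "garden bronze".
Inside "garden bronze": head "bronze", modifier "garden".
Inside "forest glass spring monsoon anchor": head "anchor" (specifically "spring monsoon anchor"), modifier "forest glass".
Inside "forest glass": head "glass", modifier "forest".
Inside "spring monsoon anchor": head "anchor" (specifically "monsoon anchor"), modifier "spring".
Inside "monsoon anchor": head "anchor", modifier "monsoon".
So the structure is [[garden bronze] [[forest glass] [spring [monsoon anchor]]]].

[[garden bronze] [[forest glass] [spring [monsoon anchor]]]]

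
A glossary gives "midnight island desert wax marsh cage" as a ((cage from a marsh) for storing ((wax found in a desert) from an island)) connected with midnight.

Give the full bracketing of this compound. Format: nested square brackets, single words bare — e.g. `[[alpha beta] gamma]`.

Overall it is a kind of cage (specifically "island desert wax marsh cage"); the modifier is "midnight".
Inside "island desert wax marsh cage": head "cage" (specifically "marsh cage"), modifier "island desert wax".
Inside "island desert wax": head "wax" (specifically "desert wax"), modifier "island".
Inside "desert wax": head "wax", modifier "desert".
Inside "marsh cage": head "cage", modifier "marsh".
Assembled: [midnight [[island [desert wax]] [marsh cage]]].

[midnight [[island [desert wax]] [marsh cage]]]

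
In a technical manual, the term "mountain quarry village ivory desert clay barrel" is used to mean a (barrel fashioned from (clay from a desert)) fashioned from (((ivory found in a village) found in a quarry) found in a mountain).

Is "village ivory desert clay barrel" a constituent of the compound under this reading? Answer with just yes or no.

no

The top-level split is [mountain quarry village ivory] [desert clay barrel]; the full structure is [[mountain [quarry [village ivory]]] [[desert clay] barrel]].
"village ivory desert clay barrel" straddles a constituent boundary, so it is not a single unit.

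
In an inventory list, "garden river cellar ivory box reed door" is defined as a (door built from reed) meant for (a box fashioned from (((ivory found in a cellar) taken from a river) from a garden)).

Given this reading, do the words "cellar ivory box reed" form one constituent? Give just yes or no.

no

The top-level split is [garden river cellar ivory box] [reed door]; the full structure is [[[garden [river [cellar ivory]]] box] [reed door]].
"cellar ivory box reed" straddles a constituent boundary, so it is not a single unit.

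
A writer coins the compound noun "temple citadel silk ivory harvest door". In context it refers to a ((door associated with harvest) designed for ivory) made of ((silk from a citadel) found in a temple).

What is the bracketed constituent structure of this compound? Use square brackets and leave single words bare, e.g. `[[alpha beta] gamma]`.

Overall it is a kind of door (specifically "ivory harvest door"); the modifier is "temple citadel silk".
Inside "temple citadel silk": head "silk" (specifically "citadel silk"), modifier "temple".
Inside "citadel silk": head "silk", modifier "citadel".
Inside "ivory harvest door": head "door" (specifically "harvest door"), modifier "ivory".
Inside "harvest door": head "door", modifier "harvest".
So the structure is [[temple [citadel silk]] [ivory [harvest door]]].

[[temple [citadel silk]] [ivory [harvest door]]]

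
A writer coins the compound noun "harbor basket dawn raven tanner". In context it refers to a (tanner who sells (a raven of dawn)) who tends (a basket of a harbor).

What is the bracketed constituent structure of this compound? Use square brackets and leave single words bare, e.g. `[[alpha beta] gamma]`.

[[harbor basket] [[dawn raven] tanner]]

The outermost head in the paraphrase is "tanner" (specifically "dawn raven tanner"), modified by "harbor basket".
Inside "harbor basket": head "basket", modifier "harbor".
Inside "dawn raven tanner": head "tanner", modifier "dawn raven".
Inside "dawn raven": head "raven", modifier "dawn".
Putting it together: [[harbor basket] [[dawn raven] tanner]].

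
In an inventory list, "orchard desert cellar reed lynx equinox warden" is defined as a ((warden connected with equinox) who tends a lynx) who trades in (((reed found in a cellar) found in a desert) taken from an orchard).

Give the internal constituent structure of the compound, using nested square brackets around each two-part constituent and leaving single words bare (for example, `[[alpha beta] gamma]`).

Overall it is a kind of warden (specifically "lynx equinox warden"); the modifier is "orchard desert cellar reed".
"orchard desert cellar reed" → head "reed" (specifically "desert cellar reed"), modifier "orchard".
"desert cellar reed" → head "reed" (specifically "cellar reed"), modifier "desert".
"cellar reed" → head "reed", modifier "cellar".
"lynx equinox warden" → head "warden" (specifically "equinox warden"), modifier "lynx".
"equinox warden" → head "warden", modifier "equinox".
Assembled: [[orchard [desert [cellar reed]]] [lynx [equinox warden]]].

[[orchard [desert [cellar reed]]] [lynx [equinox warden]]]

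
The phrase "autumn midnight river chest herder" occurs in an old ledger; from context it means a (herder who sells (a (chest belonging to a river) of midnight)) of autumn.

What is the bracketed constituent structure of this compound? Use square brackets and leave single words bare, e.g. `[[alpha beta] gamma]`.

[autumn [[midnight [river chest]] herder]]

The outermost head in the paraphrase is "herder" (specifically "midnight river chest herder"), modified by "autumn".
Within "midnight river chest herder", the head is "herder" and the modifier is "midnight river chest".
Within "midnight river chest", the head is "chest" (specifically "river chest") and the modifier is "midnight".
Within "river chest", the head is "chest" and the modifier is "river".
Putting it together: [autumn [[midnight [river chest]] herder]].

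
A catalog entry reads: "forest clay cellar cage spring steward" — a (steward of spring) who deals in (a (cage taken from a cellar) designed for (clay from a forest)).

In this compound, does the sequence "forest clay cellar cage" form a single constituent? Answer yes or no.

yes

The paraphrase groups the words so that "forest clay cellar cage" is one unit: it corresponds to a single parenthesized sub-phrase.
The full structure is [[[forest clay] [cellar cage]] [spring steward]], in which [forest clay cellar cage] is a constituent.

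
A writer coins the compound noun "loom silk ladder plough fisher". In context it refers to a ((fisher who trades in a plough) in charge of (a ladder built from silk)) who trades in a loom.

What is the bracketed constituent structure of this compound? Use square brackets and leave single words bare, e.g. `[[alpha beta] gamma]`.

[loom [[silk ladder] [plough fisher]]]

Whole compound: head "fisher" (specifically "silk ladder plough fisher"), modifier "loom".
"silk ladder plough fisher" → head "fisher" (specifically "plough fisher"), modifier "silk ladder".
"silk ladder" → head "ladder", modifier "silk".
"plough fisher" → head "fisher", modifier "plough".
Assembled: [loom [[silk ladder] [plough fisher]]].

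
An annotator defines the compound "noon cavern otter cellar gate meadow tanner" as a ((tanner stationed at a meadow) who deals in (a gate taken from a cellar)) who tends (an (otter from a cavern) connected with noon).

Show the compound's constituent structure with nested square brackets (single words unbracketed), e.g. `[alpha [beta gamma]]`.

At the top level: head "tanner" (specifically "cellar gate meadow tanner"); modifier "noon cavern otter".
"noon cavern otter" → head "otter" (specifically "cavern otter"), modifier "noon".
"cavern otter" → head "otter", modifier "cavern".
"cellar gate meadow tanner" → head "tanner" (specifically "meadow tanner"), modifier "cellar gate".
"cellar gate" → head "gate", modifier "cellar".
"meadow tanner" → head "tanner", modifier "meadow".
Assembled: [[noon [cavern otter]] [[cellar gate] [meadow tanner]]].

[[noon [cavern otter]] [[cellar gate] [meadow tanner]]]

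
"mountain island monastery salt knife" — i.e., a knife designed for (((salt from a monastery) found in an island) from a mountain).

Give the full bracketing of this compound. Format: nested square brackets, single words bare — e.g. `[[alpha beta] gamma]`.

[[mountain [island [monastery salt]]] knife]

Whole compound: head "knife", modifier "mountain island monastery salt".
Inside "mountain island monastery salt": head "salt" (specifically "island monastery salt"), modifier "mountain".
Inside "island monastery salt": head "salt" (specifically "monastery salt"), modifier "island".
Inside "monastery salt": head "salt", modifier "monastery".
Assembled: [[mountain [island [monastery salt]]] knife].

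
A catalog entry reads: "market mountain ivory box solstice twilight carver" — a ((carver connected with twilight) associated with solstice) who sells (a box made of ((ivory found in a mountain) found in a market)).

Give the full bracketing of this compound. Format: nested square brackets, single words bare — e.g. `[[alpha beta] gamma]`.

[[[market [mountain ivory]] box] [solstice [twilight carver]]]

At the top level: head "carver" (specifically "solstice twilight carver"); modifier "market mountain ivory box".
Within "market mountain ivory box", the head is "box" and the modifier is "market mountain ivory".
Within "market mountain ivory", the head is "ivory" (specifically "mountain ivory") and the modifier is "market".
Within "mountain ivory", the head is "ivory" and the modifier is "mountain".
Within "solstice twilight carver", the head is "carver" (specifically "twilight carver") and the modifier is "solstice".
Within "twilight carver", the head is "carver" and the modifier is "twilight".
So the structure is [[[market [mountain ivory]] box] [solstice [twilight carver]]].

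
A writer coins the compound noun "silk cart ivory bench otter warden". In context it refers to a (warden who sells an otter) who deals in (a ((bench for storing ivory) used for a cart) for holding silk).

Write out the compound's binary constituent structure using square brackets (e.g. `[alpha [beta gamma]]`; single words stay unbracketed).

Whole compound: head "warden" (specifically "otter warden"), modifier "silk cart ivory bench".
Inside "silk cart ivory bench": head "bench" (specifically "cart ivory bench"), modifier "silk".
Inside "cart ivory bench": head "bench" (specifically "ivory bench"), modifier "cart".
Inside "ivory bench": head "bench", modifier "ivory".
Inside "otter warden": head "warden", modifier "otter".
Assembled: [[silk [cart [ivory bench]]] [otter warden]].

[[silk [cart [ivory bench]]] [otter warden]]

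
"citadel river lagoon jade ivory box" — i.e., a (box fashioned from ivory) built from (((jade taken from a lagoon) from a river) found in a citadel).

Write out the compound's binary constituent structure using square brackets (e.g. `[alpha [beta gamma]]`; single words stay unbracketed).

Overall it is a kind of box (specifically "ivory box"); the modifier is "citadel river lagoon jade".
Within "citadel river lagoon jade", the head is "jade" (specifically "river lagoon jade") and the modifier is "citadel".
Within "river lagoon jade", the head is "jade" (specifically "lagoon jade") and the modifier is "river".
Within "lagoon jade", the head is "jade" and the modifier is "lagoon".
Within "ivory box", the head is "box" and the modifier is "ivory".
So the structure is [[citadel [river [lagoon jade]]] [ivory box]].

[[citadel [river [lagoon jade]]] [ivory box]]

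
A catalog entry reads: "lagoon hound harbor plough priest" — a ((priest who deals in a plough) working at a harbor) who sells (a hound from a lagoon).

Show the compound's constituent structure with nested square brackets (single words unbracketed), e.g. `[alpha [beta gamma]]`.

[[lagoon hound] [harbor [plough priest]]]

The outermost head in the paraphrase is "priest" (specifically "harbor plough priest"), modified by "lagoon hound".
"lagoon hound" → head "hound", modifier "lagoon".
"harbor plough priest" → head "priest" (specifically "plough priest"), modifier "harbor".
"plough priest" → head "priest", modifier "plough".
So the structure is [[lagoon hound] [harbor [plough priest]]].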